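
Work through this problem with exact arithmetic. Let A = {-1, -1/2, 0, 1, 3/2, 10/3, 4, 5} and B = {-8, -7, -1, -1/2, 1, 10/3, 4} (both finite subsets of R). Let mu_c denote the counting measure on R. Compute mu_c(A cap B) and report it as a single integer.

Counting measure on a finite set equals cardinality. mu_c(A cap B) = |A cap B| (elements appearing in both).
Enumerating the elements of A that also lie in B gives 5 element(s).
So mu_c(A cap B) = 5.

5


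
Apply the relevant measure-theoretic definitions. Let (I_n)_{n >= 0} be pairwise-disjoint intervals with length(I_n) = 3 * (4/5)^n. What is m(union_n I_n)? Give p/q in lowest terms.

By countable additivity of the Lebesgue measure on pairwise disjoint measurable sets,
  m(union_{n >= 0} I_n) = sum_{n >= 0} m(I_n) = sum_{n >= 0} a * r^n,
  with a = 3 and r = 4/5.
Since 0 < r = 4/5 < 1, the geometric series converges:
  sum_{n >= 0} a * r^n = a / (1 - r).
  = 3 / (1 - 4/5)
  = 3 / (1/5)
  = 15.

15


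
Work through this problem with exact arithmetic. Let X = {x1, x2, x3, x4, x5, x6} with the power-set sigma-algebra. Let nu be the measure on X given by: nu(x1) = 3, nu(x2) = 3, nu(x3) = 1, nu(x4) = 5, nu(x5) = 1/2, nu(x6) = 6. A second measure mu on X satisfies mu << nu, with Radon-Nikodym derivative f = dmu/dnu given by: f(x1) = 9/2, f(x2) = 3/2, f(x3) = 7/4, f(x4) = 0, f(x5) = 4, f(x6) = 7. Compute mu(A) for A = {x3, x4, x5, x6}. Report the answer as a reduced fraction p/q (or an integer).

By the defining property of the Radon-Nikodym derivative, for every measurable set A,
  mu(A) = integral_A f dnu.
Since nu is a discrete measure concentrated on the atoms of X, the integral over A reduces to the sum
  mu(A) = sum_{x in A} f(x) * nu({x}).
Computing each term:
  x3: f(x3) * nu(x3) = 7/4 * 1 = 7/4.
  x4: f(x4) * nu(x4) = 0 * 5 = 0.
  x5: f(x5) * nu(x5) = 4 * 1/2 = 2.
  x6: f(x6) * nu(x6) = 7 * 6 = 42.
Summing: mu(A) = 7/4 + 0 + 2 + 42 = 183/4.

183/4


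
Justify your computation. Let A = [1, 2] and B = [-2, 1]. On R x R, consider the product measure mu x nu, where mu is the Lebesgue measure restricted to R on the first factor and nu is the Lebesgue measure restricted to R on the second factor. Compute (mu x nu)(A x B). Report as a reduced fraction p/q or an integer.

For a measurable rectangle A x B, the product measure satisfies
  (mu x nu)(A x B) = mu(A) * nu(B).
  mu(A) = 1.
  nu(B) = 3.
  (mu x nu)(A x B) = 1 * 3 = 3.

3


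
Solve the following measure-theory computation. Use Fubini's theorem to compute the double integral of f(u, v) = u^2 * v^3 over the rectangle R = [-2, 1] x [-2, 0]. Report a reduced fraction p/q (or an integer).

f(u, v) is a tensor product of a function of u and a function of v, and both factors are bounded continuous (hence Lebesgue integrable) on the rectangle, so Fubini's theorem applies:
  integral_R f d(m x m) = (integral_a1^b1 u^2 du) * (integral_a2^b2 v^3 dv).
Inner integral in u: integral_{-2}^{1} u^2 du = (1^3 - (-2)^3)/3
  = 3.
Inner integral in v: integral_{-2}^{0} v^3 dv = (0^4 - (-2)^4)/4
  = -4.
Product: (3) * (-4) = -12.

-12


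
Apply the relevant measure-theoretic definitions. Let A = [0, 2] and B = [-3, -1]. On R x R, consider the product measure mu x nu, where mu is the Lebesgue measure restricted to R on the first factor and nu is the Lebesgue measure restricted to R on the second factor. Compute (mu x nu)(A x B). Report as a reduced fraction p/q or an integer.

For a measurable rectangle A x B, the product measure satisfies
  (mu x nu)(A x B) = mu(A) * nu(B).
  mu(A) = 2.
  nu(B) = 2.
  (mu x nu)(A x B) = 2 * 2 = 4.

4


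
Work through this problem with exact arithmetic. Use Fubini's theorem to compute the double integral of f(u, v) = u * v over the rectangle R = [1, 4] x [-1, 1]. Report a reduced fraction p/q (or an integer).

f(u, v) is a tensor product of a function of u and a function of v, and both factors are bounded continuous (hence Lebesgue integrable) on the rectangle, so Fubini's theorem applies:
  integral_R f d(m x m) = (integral_a1^b1 u du) * (integral_a2^b2 v dv).
Inner integral in u: integral_{1}^{4} u du = (4^2 - 1^2)/2
  = 15/2.
Inner integral in v: integral_{-1}^{1} v dv = (1^2 - (-1)^2)/2
  = 0.
Product: (15/2) * (0) = 0.

0


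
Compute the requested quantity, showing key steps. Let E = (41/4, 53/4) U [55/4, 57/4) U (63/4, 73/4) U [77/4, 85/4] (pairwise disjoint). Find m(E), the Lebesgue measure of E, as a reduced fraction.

For pairwise disjoint intervals, m(union_i I_i) = sum_i m(I_i),
and m is invariant under swapping open/closed endpoints (single points have measure 0).
So m(E) = sum_i (b_i - a_i).
  I_1 has length 53/4 - 41/4 = 3.
  I_2 has length 57/4 - 55/4 = 1/2.
  I_3 has length 73/4 - 63/4 = 5/2.
  I_4 has length 85/4 - 77/4 = 2.
Summing:
  m(E) = 3 + 1/2 + 5/2 + 2 = 8.

8


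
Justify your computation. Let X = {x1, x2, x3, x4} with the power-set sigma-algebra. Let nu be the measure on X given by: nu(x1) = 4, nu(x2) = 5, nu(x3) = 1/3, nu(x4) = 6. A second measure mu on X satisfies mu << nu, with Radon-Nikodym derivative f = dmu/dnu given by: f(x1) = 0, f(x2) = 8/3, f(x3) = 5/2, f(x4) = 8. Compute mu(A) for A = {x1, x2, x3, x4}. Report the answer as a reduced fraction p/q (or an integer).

By the defining property of the Radon-Nikodym derivative, for every measurable set A,
  mu(A) = integral_A f dnu.
Since nu is a discrete measure concentrated on the atoms of X, the integral over A reduces to the sum
  mu(A) = sum_{x in A} f(x) * nu({x}).
Computing each term:
  x1: f(x1) * nu(x1) = 0 * 4 = 0.
  x2: f(x2) * nu(x2) = 8/3 * 5 = 40/3.
  x3: f(x3) * nu(x3) = 5/2 * 1/3 = 5/6.
  x4: f(x4) * nu(x4) = 8 * 6 = 48.
Summing: mu(A) = 0 + 40/3 + 5/6 + 48 = 373/6.

373/6


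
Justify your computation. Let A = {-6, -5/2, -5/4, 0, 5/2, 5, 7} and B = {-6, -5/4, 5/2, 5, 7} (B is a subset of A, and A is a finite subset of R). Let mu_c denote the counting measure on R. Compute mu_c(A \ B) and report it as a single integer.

Counting measure assigns mu_c(E) = |E| (number of elements) when E is finite. For B subset A, A \ B is the set of elements of A not in B, so |A \ B| = |A| - |B|.
|A| = 7, |B| = 5, so mu_c(A \ B) = 7 - 5 = 2.

2


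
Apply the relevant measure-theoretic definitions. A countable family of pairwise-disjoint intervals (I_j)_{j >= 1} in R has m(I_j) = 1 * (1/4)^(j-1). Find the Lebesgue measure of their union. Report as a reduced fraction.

By countable additivity of the Lebesgue measure on pairwise disjoint measurable sets,
  m(union_{j >= 1} I_j) = sum_{j >= 1} m(I_j) = sum_{j >= 1} a * r^(j-1),
  with a = 1 and r = 1/4.
Since 0 < r = 1/4 < 1, the geometric series converges:
  sum_{j >= 1} a * r^(j-1) = a / (1 - r).
  = 1 / (1 - 1/4)
  = 1 / (3/4)
  = 4/3.

4/3


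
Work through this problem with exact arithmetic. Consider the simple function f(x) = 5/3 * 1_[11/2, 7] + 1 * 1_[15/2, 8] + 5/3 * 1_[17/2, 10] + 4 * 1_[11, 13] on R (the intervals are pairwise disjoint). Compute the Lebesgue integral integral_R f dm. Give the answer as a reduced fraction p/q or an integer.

For a simple function f = sum_i c_i * 1_{A_i} with disjoint A_i,
  integral f dm = sum_i c_i * m(A_i).
Lengths of the A_i:
  m(A_1) = 7 - 11/2 = 3/2.
  m(A_2) = 8 - 15/2 = 1/2.
  m(A_3) = 10 - 17/2 = 3/2.
  m(A_4) = 13 - 11 = 2.
Contributions c_i * m(A_i):
  (5/3) * (3/2) = 5/2.
  (1) * (1/2) = 1/2.
  (5/3) * (3/2) = 5/2.
  (4) * (2) = 8.
Total: 5/2 + 1/2 + 5/2 + 8 = 27/2.

27/2


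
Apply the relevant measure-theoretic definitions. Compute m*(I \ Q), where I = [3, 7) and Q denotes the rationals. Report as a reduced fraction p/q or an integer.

The interval I = [3, 7) has m(I) = 7 - 3 = 4 (endpoints are measure-zero, so open/closed/half-open agree). Write I = (I cap Q) u (I \ Q). The rationals in I are countable, so m*(I cap Q) = 0 (cover each rational by intervals whose total length is arbitrarily small). By countable subadditivity m*(I) <= m*(I cap Q) + m*(I \ Q), hence m*(I \ Q) >= m(I) = 4. The reverse inequality m*(I \ Q) <= m*(I) = 4 is trivial since (I \ Q) is a subset of I. Therefore m*(I \ Q) = 4.

4


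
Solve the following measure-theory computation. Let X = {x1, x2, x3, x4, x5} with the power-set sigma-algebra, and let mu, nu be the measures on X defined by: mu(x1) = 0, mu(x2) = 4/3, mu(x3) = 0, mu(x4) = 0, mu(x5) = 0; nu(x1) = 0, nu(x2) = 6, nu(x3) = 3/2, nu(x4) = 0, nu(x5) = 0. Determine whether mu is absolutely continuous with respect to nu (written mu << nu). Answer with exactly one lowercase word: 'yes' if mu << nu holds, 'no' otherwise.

mu << nu means: every nu-null measurable set is also mu-null; equivalently, for every atom x, if nu({x}) = 0 then mu({x}) = 0.
Checking each atom:
  x1: nu = 0, mu = 0 -> consistent with mu << nu.
  x2: nu = 6 > 0 -> no constraint.
  x3: nu = 3/2 > 0 -> no constraint.
  x4: nu = 0, mu = 0 -> consistent with mu << nu.
  x5: nu = 0, mu = 0 -> consistent with mu << nu.
No atom violates the condition. Therefore mu << nu.

yes


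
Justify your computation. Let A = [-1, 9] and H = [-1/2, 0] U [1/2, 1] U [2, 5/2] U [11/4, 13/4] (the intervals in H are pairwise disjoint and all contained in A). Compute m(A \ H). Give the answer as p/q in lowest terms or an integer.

The ambient interval has length m(A) = 9 - (-1) = 10.
Since the holes are disjoint and sit inside A, by finite additivity
  m(H) = sum_i (b_i - a_i), and m(A \ H) = m(A) - m(H).
Computing the hole measures:
  m(H_1) = 0 - (-1/2) = 1/2.
  m(H_2) = 1 - 1/2 = 1/2.
  m(H_3) = 5/2 - 2 = 1/2.
  m(H_4) = 13/4 - 11/4 = 1/2.
Summed: m(H) = 1/2 + 1/2 + 1/2 + 1/2 = 2.
So m(A \ H) = 10 - 2 = 8.

8


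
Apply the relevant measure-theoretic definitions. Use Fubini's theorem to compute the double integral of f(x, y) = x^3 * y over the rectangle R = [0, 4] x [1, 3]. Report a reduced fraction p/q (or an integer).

f(x, y) is a tensor product of a function of x and a function of y, and both factors are bounded continuous (hence Lebesgue integrable) on the rectangle, so Fubini's theorem applies:
  integral_R f d(m x m) = (integral_a1^b1 x^3 dx) * (integral_a2^b2 y dy).
Inner integral in x: integral_{0}^{4} x^3 dx = (4^4 - 0^4)/4
  = 64.
Inner integral in y: integral_{1}^{3} y dy = (3^2 - 1^2)/2
  = 4.
Product: (64) * (4) = 256.

256


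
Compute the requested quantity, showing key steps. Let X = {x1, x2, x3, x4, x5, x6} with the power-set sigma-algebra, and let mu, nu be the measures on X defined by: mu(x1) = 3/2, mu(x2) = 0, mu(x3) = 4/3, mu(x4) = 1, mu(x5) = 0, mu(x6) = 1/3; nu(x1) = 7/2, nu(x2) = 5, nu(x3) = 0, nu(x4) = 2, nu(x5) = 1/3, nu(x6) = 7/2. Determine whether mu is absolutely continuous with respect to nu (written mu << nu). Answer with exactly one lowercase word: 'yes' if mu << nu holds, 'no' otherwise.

mu << nu means: every nu-null measurable set is also mu-null; equivalently, for every atom x, if nu({x}) = 0 then mu({x}) = 0.
Checking each atom:
  x1: nu = 7/2 > 0 -> no constraint.
  x2: nu = 5 > 0 -> no constraint.
  x3: nu = 0, mu = 4/3 > 0 -> violates mu << nu.
  x4: nu = 2 > 0 -> no constraint.
  x5: nu = 1/3 > 0 -> no constraint.
  x6: nu = 7/2 > 0 -> no constraint.
The atom(s) x3 violate the condition (nu = 0 but mu > 0). Therefore mu is NOT absolutely continuous w.r.t. nu.

no


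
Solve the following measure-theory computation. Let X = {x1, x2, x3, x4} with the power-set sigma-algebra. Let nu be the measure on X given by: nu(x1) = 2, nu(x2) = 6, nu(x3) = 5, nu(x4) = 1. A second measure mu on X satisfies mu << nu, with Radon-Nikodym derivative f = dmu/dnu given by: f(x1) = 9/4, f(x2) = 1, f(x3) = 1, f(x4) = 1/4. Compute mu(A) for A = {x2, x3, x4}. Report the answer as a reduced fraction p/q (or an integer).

By the defining property of the Radon-Nikodym derivative, for every measurable set A,
  mu(A) = integral_A f dnu.
Since nu is a discrete measure concentrated on the atoms of X, the integral over A reduces to the sum
  mu(A) = sum_{x in A} f(x) * nu({x}).
Computing each term:
  x2: f(x2) * nu(x2) = 1 * 6 = 6.
  x3: f(x3) * nu(x3) = 1 * 5 = 5.
  x4: f(x4) * nu(x4) = 1/4 * 1 = 1/4.
Summing: mu(A) = 6 + 5 + 1/4 = 45/4.

45/4


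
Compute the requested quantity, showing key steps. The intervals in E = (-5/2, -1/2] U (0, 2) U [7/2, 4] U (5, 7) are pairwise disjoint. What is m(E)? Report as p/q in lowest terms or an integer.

For pairwise disjoint intervals, m(union_i I_i) = sum_i m(I_i),
and m is invariant under swapping open/closed endpoints (single points have measure 0).
So m(E) = sum_i (b_i - a_i).
  I_1 has length -1/2 - (-5/2) = 2.
  I_2 has length 2 - 0 = 2.
  I_3 has length 4 - 7/2 = 1/2.
  I_4 has length 7 - 5 = 2.
Summing:
  m(E) = 2 + 2 + 1/2 + 2 = 13/2.

13/2


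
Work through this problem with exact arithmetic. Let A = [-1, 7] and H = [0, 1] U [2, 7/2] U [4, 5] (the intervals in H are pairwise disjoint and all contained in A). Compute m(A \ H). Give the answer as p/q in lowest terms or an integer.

The ambient interval has length m(A) = 7 - (-1) = 8.
Since the holes are disjoint and sit inside A, by finite additivity
  m(H) = sum_i (b_i - a_i), and m(A \ H) = m(A) - m(H).
Computing the hole measures:
  m(H_1) = 1 - 0 = 1.
  m(H_2) = 7/2 - 2 = 3/2.
  m(H_3) = 5 - 4 = 1.
Summed: m(H) = 1 + 3/2 + 1 = 7/2.
So m(A \ H) = 8 - 7/2 = 9/2.

9/2


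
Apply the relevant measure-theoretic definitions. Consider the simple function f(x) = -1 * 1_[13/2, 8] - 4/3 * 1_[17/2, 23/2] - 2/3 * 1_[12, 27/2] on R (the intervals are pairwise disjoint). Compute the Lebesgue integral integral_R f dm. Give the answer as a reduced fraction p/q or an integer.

For a simple function f = sum_i c_i * 1_{A_i} with disjoint A_i,
  integral f dm = sum_i c_i * m(A_i).
Lengths of the A_i:
  m(A_1) = 8 - 13/2 = 3/2.
  m(A_2) = 23/2 - 17/2 = 3.
  m(A_3) = 27/2 - 12 = 3/2.
Contributions c_i * m(A_i):
  (-1) * (3/2) = -3/2.
  (-4/3) * (3) = -4.
  (-2/3) * (3/2) = -1.
Total: -3/2 - 4 - 1 = -13/2.

-13/2


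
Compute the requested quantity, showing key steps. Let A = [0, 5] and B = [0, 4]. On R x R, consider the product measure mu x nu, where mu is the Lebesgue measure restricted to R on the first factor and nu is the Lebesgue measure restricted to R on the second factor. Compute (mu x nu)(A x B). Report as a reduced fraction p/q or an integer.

For a measurable rectangle A x B, the product measure satisfies
  (mu x nu)(A x B) = mu(A) * nu(B).
  mu(A) = 5.
  nu(B) = 4.
  (mu x nu)(A x B) = 5 * 4 = 20.

20


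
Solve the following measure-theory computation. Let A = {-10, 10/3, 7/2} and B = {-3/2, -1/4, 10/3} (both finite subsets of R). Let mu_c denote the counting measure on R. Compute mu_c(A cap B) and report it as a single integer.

Counting measure on a finite set equals cardinality. mu_c(A cap B) = |A cap B| (elements appearing in both).
Enumerating the elements of A that also lie in B gives 1 element(s).
So mu_c(A cap B) = 1.

1


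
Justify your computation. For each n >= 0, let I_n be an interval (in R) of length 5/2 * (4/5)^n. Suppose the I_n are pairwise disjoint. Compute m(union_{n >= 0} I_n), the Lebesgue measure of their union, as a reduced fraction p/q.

By countable additivity of the Lebesgue measure on pairwise disjoint measurable sets,
  m(union_{n >= 0} I_n) = sum_{n >= 0} m(I_n) = sum_{n >= 0} a * r^n,
  with a = 5/2 and r = 4/5.
Since 0 < r = 4/5 < 1, the geometric series converges:
  sum_{n >= 0} a * r^n = a / (1 - r).
  = 5/2 / (1 - 4/5)
  = 5/2 / (1/5)
  = 25/2.

25/2


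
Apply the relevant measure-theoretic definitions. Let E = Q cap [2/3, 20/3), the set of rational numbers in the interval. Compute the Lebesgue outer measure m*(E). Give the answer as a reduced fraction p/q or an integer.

Q cap [2/3, 20/3) is countable; list its elements as q_1, q_2, ... . Fix eps > 0 and cover the k-th point by an interval of length eps * 2^(-k). The cover has total length eps * sum_{k>=1} 2^(-k) = eps, so by definition of outer measure m*(Q cap [2/3, 20/3)) <= eps. Since eps was arbitrary and m* >= 0, the outer measure is 0.

0


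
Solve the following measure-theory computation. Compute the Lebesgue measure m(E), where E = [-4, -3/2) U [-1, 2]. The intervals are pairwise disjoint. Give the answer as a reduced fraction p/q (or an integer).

For pairwise disjoint intervals, m(union_i I_i) = sum_i m(I_i),
and m is invariant under swapping open/closed endpoints (single points have measure 0).
So m(E) = sum_i (b_i - a_i).
  I_1 has length -3/2 - (-4) = 5/2.
  I_2 has length 2 - (-1) = 3.
Summing:
  m(E) = 5/2 + 3 = 11/2.

11/2


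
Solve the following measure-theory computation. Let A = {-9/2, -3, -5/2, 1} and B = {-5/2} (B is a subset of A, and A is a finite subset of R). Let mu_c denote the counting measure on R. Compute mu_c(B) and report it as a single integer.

Counting measure assigns mu_c(E) = |E| (number of elements) when E is finite.
B has 1 element(s), so mu_c(B) = 1.

1


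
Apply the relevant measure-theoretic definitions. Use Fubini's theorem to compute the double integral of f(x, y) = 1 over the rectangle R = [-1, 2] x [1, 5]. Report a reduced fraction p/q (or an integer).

f(x, y) is a tensor product of a function of x and a function of y, and both factors are bounded continuous (hence Lebesgue integrable) on the rectangle, so Fubini's theorem applies:
  integral_R f d(m x m) = (integral_a1^b1 1 dx) * (integral_a2^b2 1 dy).
Inner integral in x: integral_{-1}^{2} 1 dx = (2^1 - (-1)^1)/1
  = 3.
Inner integral in y: integral_{1}^{5} 1 dy = (5^1 - 1^1)/1
  = 4.
Product: (3) * (4) = 12.

12


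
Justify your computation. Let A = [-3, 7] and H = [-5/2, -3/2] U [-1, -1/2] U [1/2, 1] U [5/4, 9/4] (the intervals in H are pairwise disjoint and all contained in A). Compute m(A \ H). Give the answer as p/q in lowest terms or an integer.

The ambient interval has length m(A) = 7 - (-3) = 10.
Since the holes are disjoint and sit inside A, by finite additivity
  m(H) = sum_i (b_i - a_i), and m(A \ H) = m(A) - m(H).
Computing the hole measures:
  m(H_1) = -3/2 - (-5/2) = 1.
  m(H_2) = -1/2 - (-1) = 1/2.
  m(H_3) = 1 - 1/2 = 1/2.
  m(H_4) = 9/4 - 5/4 = 1.
Summed: m(H) = 1 + 1/2 + 1/2 + 1 = 3.
So m(A \ H) = 10 - 3 = 7.

7


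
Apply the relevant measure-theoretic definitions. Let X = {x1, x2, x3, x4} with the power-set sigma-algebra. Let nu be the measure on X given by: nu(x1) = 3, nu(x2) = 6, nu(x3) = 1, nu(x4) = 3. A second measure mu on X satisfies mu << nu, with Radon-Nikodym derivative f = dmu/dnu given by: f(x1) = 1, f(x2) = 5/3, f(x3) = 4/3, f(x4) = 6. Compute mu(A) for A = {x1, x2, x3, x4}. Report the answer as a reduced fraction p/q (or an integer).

By the defining property of the Radon-Nikodym derivative, for every measurable set A,
  mu(A) = integral_A f dnu.
Since nu is a discrete measure concentrated on the atoms of X, the integral over A reduces to the sum
  mu(A) = sum_{x in A} f(x) * nu({x}).
Computing each term:
  x1: f(x1) * nu(x1) = 1 * 3 = 3.
  x2: f(x2) * nu(x2) = 5/3 * 6 = 10.
  x3: f(x3) * nu(x3) = 4/3 * 1 = 4/3.
  x4: f(x4) * nu(x4) = 6 * 3 = 18.
Summing: mu(A) = 3 + 10 + 4/3 + 18 = 97/3.

97/3


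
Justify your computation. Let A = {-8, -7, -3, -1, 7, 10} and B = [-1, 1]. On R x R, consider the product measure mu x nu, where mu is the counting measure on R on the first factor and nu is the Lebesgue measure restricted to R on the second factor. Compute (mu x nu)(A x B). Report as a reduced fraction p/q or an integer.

For a measurable rectangle A x B, the product measure satisfies
  (mu x nu)(A x B) = mu(A) * nu(B).
  mu(A) = 6.
  nu(B) = 2.
  (mu x nu)(A x B) = 6 * 2 = 12.

12


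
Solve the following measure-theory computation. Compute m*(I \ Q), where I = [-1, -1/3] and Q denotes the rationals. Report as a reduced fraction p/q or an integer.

The interval I = [-1, -1/3] has m(I) = -1/3 - (-1) = 2/3 (endpoints are measure-zero, so open/closed/half-open agree). Write I = (I cap Q) u (I \ Q). The rationals in I are countable, so m*(I cap Q) = 0 (cover each rational by intervals whose total length is arbitrarily small). By countable subadditivity m*(I) <= m*(I cap Q) + m*(I \ Q), hence m*(I \ Q) >= m(I) = 2/3. The reverse inequality m*(I \ Q) <= m*(I) = 2/3 is trivial since (I \ Q) is a subset of I. Therefore m*(I \ Q) = 2/3.

2/3


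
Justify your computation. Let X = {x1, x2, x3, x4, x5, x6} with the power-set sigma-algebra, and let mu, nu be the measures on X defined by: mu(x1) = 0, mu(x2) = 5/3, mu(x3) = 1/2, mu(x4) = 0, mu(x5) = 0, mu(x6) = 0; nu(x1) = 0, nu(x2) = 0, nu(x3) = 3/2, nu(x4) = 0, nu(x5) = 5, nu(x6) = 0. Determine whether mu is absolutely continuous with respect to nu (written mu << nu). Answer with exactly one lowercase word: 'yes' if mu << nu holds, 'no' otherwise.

mu << nu means: every nu-null measurable set is also mu-null; equivalently, for every atom x, if nu({x}) = 0 then mu({x}) = 0.
Checking each atom:
  x1: nu = 0, mu = 0 -> consistent with mu << nu.
  x2: nu = 0, mu = 5/3 > 0 -> violates mu << nu.
  x3: nu = 3/2 > 0 -> no constraint.
  x4: nu = 0, mu = 0 -> consistent with mu << nu.
  x5: nu = 5 > 0 -> no constraint.
  x6: nu = 0, mu = 0 -> consistent with mu << nu.
The atom(s) x2 violate the condition (nu = 0 but mu > 0). Therefore mu is NOT absolutely continuous w.r.t. nu.

no


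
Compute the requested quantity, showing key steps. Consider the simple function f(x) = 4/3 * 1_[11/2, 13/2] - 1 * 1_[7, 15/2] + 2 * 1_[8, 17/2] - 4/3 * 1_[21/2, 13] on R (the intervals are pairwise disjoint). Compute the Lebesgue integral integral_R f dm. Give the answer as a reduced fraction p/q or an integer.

For a simple function f = sum_i c_i * 1_{A_i} with disjoint A_i,
  integral f dm = sum_i c_i * m(A_i).
Lengths of the A_i:
  m(A_1) = 13/2 - 11/2 = 1.
  m(A_2) = 15/2 - 7 = 1/2.
  m(A_3) = 17/2 - 8 = 1/2.
  m(A_4) = 13 - 21/2 = 5/2.
Contributions c_i * m(A_i):
  (4/3) * (1) = 4/3.
  (-1) * (1/2) = -1/2.
  (2) * (1/2) = 1.
  (-4/3) * (5/2) = -10/3.
Total: 4/3 - 1/2 + 1 - 10/3 = -3/2.

-3/2


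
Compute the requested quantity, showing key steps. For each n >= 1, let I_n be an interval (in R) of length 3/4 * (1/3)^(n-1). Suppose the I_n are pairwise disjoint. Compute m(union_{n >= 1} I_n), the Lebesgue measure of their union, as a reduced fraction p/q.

By countable additivity of the Lebesgue measure on pairwise disjoint measurable sets,
  m(union_{n >= 1} I_n) = sum_{n >= 1} m(I_n) = sum_{n >= 1} a * r^(n-1),
  with a = 3/4 and r = 1/3.
Since 0 < r = 1/3 < 1, the geometric series converges:
  sum_{n >= 1} a * r^(n-1) = a / (1 - r).
  = 3/4 / (1 - 1/3)
  = 3/4 / (2/3)
  = 9/8.

9/8


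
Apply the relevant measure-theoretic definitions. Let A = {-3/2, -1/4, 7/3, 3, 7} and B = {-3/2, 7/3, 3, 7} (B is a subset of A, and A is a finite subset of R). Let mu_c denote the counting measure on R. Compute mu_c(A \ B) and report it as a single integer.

Counting measure assigns mu_c(E) = |E| (number of elements) when E is finite. For B subset A, A \ B is the set of elements of A not in B, so |A \ B| = |A| - |B|.
|A| = 5, |B| = 4, so mu_c(A \ B) = 5 - 4 = 1.

1


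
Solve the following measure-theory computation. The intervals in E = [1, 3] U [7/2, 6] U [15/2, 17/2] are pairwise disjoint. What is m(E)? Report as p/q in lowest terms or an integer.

For pairwise disjoint intervals, m(union_i I_i) = sum_i m(I_i),
and m is invariant under swapping open/closed endpoints (single points have measure 0).
So m(E) = sum_i (b_i - a_i).
  I_1 has length 3 - 1 = 2.
  I_2 has length 6 - 7/2 = 5/2.
  I_3 has length 17/2 - 15/2 = 1.
Summing:
  m(E) = 2 + 5/2 + 1 = 11/2.

11/2


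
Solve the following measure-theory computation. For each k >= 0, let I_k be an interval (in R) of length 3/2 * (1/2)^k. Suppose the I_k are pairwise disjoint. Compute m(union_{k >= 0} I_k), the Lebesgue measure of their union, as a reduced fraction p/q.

By countable additivity of the Lebesgue measure on pairwise disjoint measurable sets,
  m(union_{k >= 0} I_k) = sum_{k >= 0} m(I_k) = sum_{k >= 0} a * r^k,
  with a = 3/2 and r = 1/2.
Since 0 < r = 1/2 < 1, the geometric series converges:
  sum_{k >= 0} a * r^k = a / (1 - r).
  = 3/2 / (1 - 1/2)
  = 3/2 / (1/2)
  = 3.

3


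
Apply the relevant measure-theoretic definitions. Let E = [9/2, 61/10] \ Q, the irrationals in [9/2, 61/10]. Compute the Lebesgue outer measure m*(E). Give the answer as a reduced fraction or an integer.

The interval I = [9/2, 61/10] has m(I) = 61/10 - 9/2 = 8/5 (endpoints are measure-zero, so open/closed/half-open agree). Write I = (I cap Q) u (I \ Q). The rationals in I are countable, so m*(I cap Q) = 0 (cover each rational by intervals whose total length is arbitrarily small). By countable subadditivity m*(I) <= m*(I cap Q) + m*(I \ Q), hence m*(I \ Q) >= m(I) = 8/5. The reverse inequality m*(I \ Q) <= m*(I) = 8/5 is trivial since (I \ Q) is a subset of I. Therefore m*(I \ Q) = 8/5.

8/5


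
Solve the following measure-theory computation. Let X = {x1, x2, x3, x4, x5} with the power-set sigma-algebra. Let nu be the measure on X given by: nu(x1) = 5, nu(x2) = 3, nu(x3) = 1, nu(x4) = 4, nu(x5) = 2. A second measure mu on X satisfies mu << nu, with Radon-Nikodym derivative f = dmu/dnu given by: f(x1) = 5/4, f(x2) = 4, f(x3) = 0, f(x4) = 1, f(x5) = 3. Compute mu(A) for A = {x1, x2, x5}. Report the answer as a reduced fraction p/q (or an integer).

By the defining property of the Radon-Nikodym derivative, for every measurable set A,
  mu(A) = integral_A f dnu.
Since nu is a discrete measure concentrated on the atoms of X, the integral over A reduces to the sum
  mu(A) = sum_{x in A} f(x) * nu({x}).
Computing each term:
  x1: f(x1) * nu(x1) = 5/4 * 5 = 25/4.
  x2: f(x2) * nu(x2) = 4 * 3 = 12.
  x5: f(x5) * nu(x5) = 3 * 2 = 6.
Summing: mu(A) = 25/4 + 12 + 6 = 97/4.

97/4


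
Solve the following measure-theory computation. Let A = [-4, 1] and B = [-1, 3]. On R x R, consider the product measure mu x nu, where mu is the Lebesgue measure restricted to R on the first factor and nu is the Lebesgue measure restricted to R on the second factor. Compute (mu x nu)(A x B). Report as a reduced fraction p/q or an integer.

For a measurable rectangle A x B, the product measure satisfies
  (mu x nu)(A x B) = mu(A) * nu(B).
  mu(A) = 5.
  nu(B) = 4.
  (mu x nu)(A x B) = 5 * 4 = 20.

20


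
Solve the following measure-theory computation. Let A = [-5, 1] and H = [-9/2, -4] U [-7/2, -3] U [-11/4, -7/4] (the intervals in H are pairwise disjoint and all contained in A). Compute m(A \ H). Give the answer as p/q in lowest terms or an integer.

The ambient interval has length m(A) = 1 - (-5) = 6.
Since the holes are disjoint and sit inside A, by finite additivity
  m(H) = sum_i (b_i - a_i), and m(A \ H) = m(A) - m(H).
Computing the hole measures:
  m(H_1) = -4 - (-9/2) = 1/2.
  m(H_2) = -3 - (-7/2) = 1/2.
  m(H_3) = -7/4 - (-11/4) = 1.
Summed: m(H) = 1/2 + 1/2 + 1 = 2.
So m(A \ H) = 6 - 2 = 4.

4


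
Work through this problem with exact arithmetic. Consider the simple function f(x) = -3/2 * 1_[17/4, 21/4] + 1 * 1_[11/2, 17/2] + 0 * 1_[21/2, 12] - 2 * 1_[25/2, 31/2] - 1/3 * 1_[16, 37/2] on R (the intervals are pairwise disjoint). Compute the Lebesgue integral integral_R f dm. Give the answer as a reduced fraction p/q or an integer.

For a simple function f = sum_i c_i * 1_{A_i} with disjoint A_i,
  integral f dm = sum_i c_i * m(A_i).
Lengths of the A_i:
  m(A_1) = 21/4 - 17/4 = 1.
  m(A_2) = 17/2 - 11/2 = 3.
  m(A_3) = 12 - 21/2 = 3/2.
  m(A_4) = 31/2 - 25/2 = 3.
  m(A_5) = 37/2 - 16 = 5/2.
Contributions c_i * m(A_i):
  (-3/2) * (1) = -3/2.
  (1) * (3) = 3.
  (0) * (3/2) = 0.
  (-2) * (3) = -6.
  (-1/3) * (5/2) = -5/6.
Total: -3/2 + 3 + 0 - 6 - 5/6 = -16/3.

-16/3


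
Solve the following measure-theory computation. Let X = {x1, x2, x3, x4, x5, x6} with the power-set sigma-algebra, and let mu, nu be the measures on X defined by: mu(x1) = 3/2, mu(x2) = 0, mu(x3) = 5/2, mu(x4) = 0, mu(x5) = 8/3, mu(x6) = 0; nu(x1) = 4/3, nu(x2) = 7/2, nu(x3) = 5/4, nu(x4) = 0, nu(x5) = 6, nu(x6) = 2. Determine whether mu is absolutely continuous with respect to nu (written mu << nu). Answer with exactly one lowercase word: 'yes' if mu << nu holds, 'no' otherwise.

mu << nu means: every nu-null measurable set is also mu-null; equivalently, for every atom x, if nu({x}) = 0 then mu({x}) = 0.
Checking each atom:
  x1: nu = 4/3 > 0 -> no constraint.
  x2: nu = 7/2 > 0 -> no constraint.
  x3: nu = 5/4 > 0 -> no constraint.
  x4: nu = 0, mu = 0 -> consistent with mu << nu.
  x5: nu = 6 > 0 -> no constraint.
  x6: nu = 2 > 0 -> no constraint.
No atom violates the condition. Therefore mu << nu.

yes


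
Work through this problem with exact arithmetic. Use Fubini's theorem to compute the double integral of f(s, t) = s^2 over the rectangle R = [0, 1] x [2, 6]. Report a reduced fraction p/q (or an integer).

f(s, t) is a tensor product of a function of s and a function of t, and both factors are bounded continuous (hence Lebesgue integrable) on the rectangle, so Fubini's theorem applies:
  integral_R f d(m x m) = (integral_a1^b1 s^2 ds) * (integral_a2^b2 1 dt).
Inner integral in s: integral_{0}^{1} s^2 ds = (1^3 - 0^3)/3
  = 1/3.
Inner integral in t: integral_{2}^{6} 1 dt = (6^1 - 2^1)/1
  = 4.
Product: (1/3) * (4) = 4/3.

4/3


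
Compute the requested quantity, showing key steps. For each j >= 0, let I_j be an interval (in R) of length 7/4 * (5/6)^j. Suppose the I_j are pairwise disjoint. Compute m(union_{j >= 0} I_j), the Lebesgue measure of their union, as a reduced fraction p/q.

By countable additivity of the Lebesgue measure on pairwise disjoint measurable sets,
  m(union_{j >= 0} I_j) = sum_{j >= 0} m(I_j) = sum_{j >= 0} a * r^j,
  with a = 7/4 and r = 5/6.
Since 0 < r = 5/6 < 1, the geometric series converges:
  sum_{j >= 0} a * r^j = a / (1 - r).
  = 7/4 / (1 - 5/6)
  = 7/4 / (1/6)
  = 21/2.

21/2


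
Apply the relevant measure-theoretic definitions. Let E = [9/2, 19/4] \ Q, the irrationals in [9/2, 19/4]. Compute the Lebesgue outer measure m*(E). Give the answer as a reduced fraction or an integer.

The interval I = [9/2, 19/4] has m(I) = 19/4 - 9/2 = 1/4 (endpoints are measure-zero, so open/closed/half-open agree). Write I = (I cap Q) u (I \ Q). The rationals in I are countable, so m*(I cap Q) = 0 (cover each rational by intervals whose total length is arbitrarily small). By countable subadditivity m*(I) <= m*(I cap Q) + m*(I \ Q), hence m*(I \ Q) >= m(I) = 1/4. The reverse inequality m*(I \ Q) <= m*(I) = 1/4 is trivial since (I \ Q) is a subset of I. Therefore m*(I \ Q) = 1/4.

1/4


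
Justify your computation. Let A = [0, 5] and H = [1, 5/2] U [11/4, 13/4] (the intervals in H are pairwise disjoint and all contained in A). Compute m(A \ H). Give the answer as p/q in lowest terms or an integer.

The ambient interval has length m(A) = 5 - 0 = 5.
Since the holes are disjoint and sit inside A, by finite additivity
  m(H) = sum_i (b_i - a_i), and m(A \ H) = m(A) - m(H).
Computing the hole measures:
  m(H_1) = 5/2 - 1 = 3/2.
  m(H_2) = 13/4 - 11/4 = 1/2.
Summed: m(H) = 3/2 + 1/2 = 2.
So m(A \ H) = 5 - 2 = 3.

3


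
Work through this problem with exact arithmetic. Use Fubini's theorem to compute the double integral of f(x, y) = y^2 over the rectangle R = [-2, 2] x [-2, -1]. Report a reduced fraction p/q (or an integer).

f(x, y) is a tensor product of a function of x and a function of y, and both factors are bounded continuous (hence Lebesgue integrable) on the rectangle, so Fubini's theorem applies:
  integral_R f d(m x m) = (integral_a1^b1 1 dx) * (integral_a2^b2 y^2 dy).
Inner integral in x: integral_{-2}^{2} 1 dx = (2^1 - (-2)^1)/1
  = 4.
Inner integral in y: integral_{-2}^{-1} y^2 dy = ((-1)^3 - (-2)^3)/3
  = 7/3.
Product: (4) * (7/3) = 28/3.

28/3


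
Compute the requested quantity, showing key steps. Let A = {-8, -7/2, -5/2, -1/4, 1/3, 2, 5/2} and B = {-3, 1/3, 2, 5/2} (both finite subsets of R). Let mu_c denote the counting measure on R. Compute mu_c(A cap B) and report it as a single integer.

Counting measure on a finite set equals cardinality. mu_c(A cap B) = |A cap B| (elements appearing in both).
Enumerating the elements of A that also lie in B gives 3 element(s).
So mu_c(A cap B) = 3.

3


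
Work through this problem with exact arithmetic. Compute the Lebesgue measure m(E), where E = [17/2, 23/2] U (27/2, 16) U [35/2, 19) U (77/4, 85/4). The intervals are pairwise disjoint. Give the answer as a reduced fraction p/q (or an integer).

For pairwise disjoint intervals, m(union_i I_i) = sum_i m(I_i),
and m is invariant under swapping open/closed endpoints (single points have measure 0).
So m(E) = sum_i (b_i - a_i).
  I_1 has length 23/2 - 17/2 = 3.
  I_2 has length 16 - 27/2 = 5/2.
  I_3 has length 19 - 35/2 = 3/2.
  I_4 has length 85/4 - 77/4 = 2.
Summing:
  m(E) = 3 + 5/2 + 3/2 + 2 = 9.

9


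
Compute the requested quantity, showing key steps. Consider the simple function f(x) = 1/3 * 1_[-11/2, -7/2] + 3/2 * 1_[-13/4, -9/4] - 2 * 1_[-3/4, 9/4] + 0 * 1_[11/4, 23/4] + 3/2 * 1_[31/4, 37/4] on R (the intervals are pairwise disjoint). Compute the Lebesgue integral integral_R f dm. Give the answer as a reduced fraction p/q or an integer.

For a simple function f = sum_i c_i * 1_{A_i} with disjoint A_i,
  integral f dm = sum_i c_i * m(A_i).
Lengths of the A_i:
  m(A_1) = -7/2 - (-11/2) = 2.
  m(A_2) = -9/4 - (-13/4) = 1.
  m(A_3) = 9/4 - (-3/4) = 3.
  m(A_4) = 23/4 - 11/4 = 3.
  m(A_5) = 37/4 - 31/4 = 3/2.
Contributions c_i * m(A_i):
  (1/3) * (2) = 2/3.
  (3/2) * (1) = 3/2.
  (-2) * (3) = -6.
  (0) * (3) = 0.
  (3/2) * (3/2) = 9/4.
Total: 2/3 + 3/2 - 6 + 0 + 9/4 = -19/12.

-19/12


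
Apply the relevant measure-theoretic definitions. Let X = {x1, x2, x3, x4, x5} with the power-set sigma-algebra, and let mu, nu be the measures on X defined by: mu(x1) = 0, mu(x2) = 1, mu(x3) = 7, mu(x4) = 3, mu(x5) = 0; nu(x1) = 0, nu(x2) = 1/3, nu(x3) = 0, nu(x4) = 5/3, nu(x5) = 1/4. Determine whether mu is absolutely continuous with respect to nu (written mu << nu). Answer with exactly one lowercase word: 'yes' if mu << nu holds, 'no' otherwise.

mu << nu means: every nu-null measurable set is also mu-null; equivalently, for every atom x, if nu({x}) = 0 then mu({x}) = 0.
Checking each atom:
  x1: nu = 0, mu = 0 -> consistent with mu << nu.
  x2: nu = 1/3 > 0 -> no constraint.
  x3: nu = 0, mu = 7 > 0 -> violates mu << nu.
  x4: nu = 5/3 > 0 -> no constraint.
  x5: nu = 1/4 > 0 -> no constraint.
The atom(s) x3 violate the condition (nu = 0 but mu > 0). Therefore mu is NOT absolutely continuous w.r.t. nu.

no


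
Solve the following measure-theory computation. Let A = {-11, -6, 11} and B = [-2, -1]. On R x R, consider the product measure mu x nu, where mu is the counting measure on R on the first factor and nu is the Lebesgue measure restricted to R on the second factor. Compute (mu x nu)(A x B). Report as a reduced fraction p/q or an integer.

For a measurable rectangle A x B, the product measure satisfies
  (mu x nu)(A x B) = mu(A) * nu(B).
  mu(A) = 3.
  nu(B) = 1.
  (mu x nu)(A x B) = 3 * 1 = 3.

3


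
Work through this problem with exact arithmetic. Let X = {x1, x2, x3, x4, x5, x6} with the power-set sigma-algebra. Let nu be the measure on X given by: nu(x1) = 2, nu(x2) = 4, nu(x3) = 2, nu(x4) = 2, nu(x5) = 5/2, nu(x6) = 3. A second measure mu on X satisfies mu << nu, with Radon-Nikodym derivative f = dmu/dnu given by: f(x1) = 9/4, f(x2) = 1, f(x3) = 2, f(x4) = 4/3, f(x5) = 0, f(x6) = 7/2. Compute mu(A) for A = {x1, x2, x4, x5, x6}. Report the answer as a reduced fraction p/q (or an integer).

By the defining property of the Radon-Nikodym derivative, for every measurable set A,
  mu(A) = integral_A f dnu.
Since nu is a discrete measure concentrated on the atoms of X, the integral over A reduces to the sum
  mu(A) = sum_{x in A} f(x) * nu({x}).
Computing each term:
  x1: f(x1) * nu(x1) = 9/4 * 2 = 9/2.
  x2: f(x2) * nu(x2) = 1 * 4 = 4.
  x4: f(x4) * nu(x4) = 4/3 * 2 = 8/3.
  x5: f(x5) * nu(x5) = 0 * 5/2 = 0.
  x6: f(x6) * nu(x6) = 7/2 * 3 = 21/2.
Summing: mu(A) = 9/2 + 4 + 8/3 + 0 + 21/2 = 65/3.

65/3


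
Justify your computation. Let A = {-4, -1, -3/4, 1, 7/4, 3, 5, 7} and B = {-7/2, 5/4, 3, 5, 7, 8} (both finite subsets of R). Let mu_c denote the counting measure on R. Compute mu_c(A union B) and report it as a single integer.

Counting measure on a finite set equals cardinality. By inclusion-exclusion, |A union B| = |A| + |B| - |A cap B|.
|A| = 8, |B| = 6, |A cap B| = 3.
So mu_c(A union B) = 8 + 6 - 3 = 11.

11


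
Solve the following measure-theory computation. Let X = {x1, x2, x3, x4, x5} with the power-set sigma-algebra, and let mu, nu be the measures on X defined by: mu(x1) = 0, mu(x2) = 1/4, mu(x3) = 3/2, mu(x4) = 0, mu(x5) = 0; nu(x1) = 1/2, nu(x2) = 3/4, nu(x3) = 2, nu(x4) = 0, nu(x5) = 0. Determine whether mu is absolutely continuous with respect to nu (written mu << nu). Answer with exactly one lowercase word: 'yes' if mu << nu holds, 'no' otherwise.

mu << nu means: every nu-null measurable set is also mu-null; equivalently, for every atom x, if nu({x}) = 0 then mu({x}) = 0.
Checking each atom:
  x1: nu = 1/2 > 0 -> no constraint.
  x2: nu = 3/4 > 0 -> no constraint.
  x3: nu = 2 > 0 -> no constraint.
  x4: nu = 0, mu = 0 -> consistent with mu << nu.
  x5: nu = 0, mu = 0 -> consistent with mu << nu.
No atom violates the condition. Therefore mu << nu.

yes


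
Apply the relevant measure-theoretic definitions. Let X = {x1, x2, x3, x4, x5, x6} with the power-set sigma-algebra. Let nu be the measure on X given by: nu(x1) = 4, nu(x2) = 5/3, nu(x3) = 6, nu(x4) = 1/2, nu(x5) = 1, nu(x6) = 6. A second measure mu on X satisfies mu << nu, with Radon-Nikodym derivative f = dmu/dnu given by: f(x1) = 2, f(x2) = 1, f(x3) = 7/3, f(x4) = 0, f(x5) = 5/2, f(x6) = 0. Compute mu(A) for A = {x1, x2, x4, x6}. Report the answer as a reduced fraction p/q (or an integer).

By the defining property of the Radon-Nikodym derivative, for every measurable set A,
  mu(A) = integral_A f dnu.
Since nu is a discrete measure concentrated on the atoms of X, the integral over A reduces to the sum
  mu(A) = sum_{x in A} f(x) * nu({x}).
Computing each term:
  x1: f(x1) * nu(x1) = 2 * 4 = 8.
  x2: f(x2) * nu(x2) = 1 * 5/3 = 5/3.
  x4: f(x4) * nu(x4) = 0 * 1/2 = 0.
  x6: f(x6) * nu(x6) = 0 * 6 = 0.
Summing: mu(A) = 8 + 5/3 + 0 + 0 = 29/3.

29/3


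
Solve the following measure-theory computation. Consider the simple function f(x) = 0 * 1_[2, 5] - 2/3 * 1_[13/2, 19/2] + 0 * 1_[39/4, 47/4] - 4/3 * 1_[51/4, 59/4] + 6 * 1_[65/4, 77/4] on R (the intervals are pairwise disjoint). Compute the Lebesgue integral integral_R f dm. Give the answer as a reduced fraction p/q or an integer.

For a simple function f = sum_i c_i * 1_{A_i} with disjoint A_i,
  integral f dm = sum_i c_i * m(A_i).
Lengths of the A_i:
  m(A_1) = 5 - 2 = 3.
  m(A_2) = 19/2 - 13/2 = 3.
  m(A_3) = 47/4 - 39/4 = 2.
  m(A_4) = 59/4 - 51/4 = 2.
  m(A_5) = 77/4 - 65/4 = 3.
Contributions c_i * m(A_i):
  (0) * (3) = 0.
  (-2/3) * (3) = -2.
  (0) * (2) = 0.
  (-4/3) * (2) = -8/3.
  (6) * (3) = 18.
Total: 0 - 2 + 0 - 8/3 + 18 = 40/3.

40/3


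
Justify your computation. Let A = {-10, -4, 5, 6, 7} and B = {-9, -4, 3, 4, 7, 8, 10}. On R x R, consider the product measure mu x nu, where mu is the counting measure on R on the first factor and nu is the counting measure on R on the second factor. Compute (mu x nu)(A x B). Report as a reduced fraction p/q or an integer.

For a measurable rectangle A x B, the product measure satisfies
  (mu x nu)(A x B) = mu(A) * nu(B).
  mu(A) = 5.
  nu(B) = 7.
  (mu x nu)(A x B) = 5 * 7 = 35.

35


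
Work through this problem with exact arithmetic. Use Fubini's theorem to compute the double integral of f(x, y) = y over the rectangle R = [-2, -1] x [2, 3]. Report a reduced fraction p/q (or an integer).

f(x, y) is a tensor product of a function of x and a function of y, and both factors are bounded continuous (hence Lebesgue integrable) on the rectangle, so Fubini's theorem applies:
  integral_R f d(m x m) = (integral_a1^b1 1 dx) * (integral_a2^b2 y dy).
Inner integral in x: integral_{-2}^{-1} 1 dx = ((-1)^1 - (-2)^1)/1
  = 1.
Inner integral in y: integral_{2}^{3} y dy = (3^2 - 2^2)/2
  = 5/2.
Product: (1) * (5/2) = 5/2.

5/2


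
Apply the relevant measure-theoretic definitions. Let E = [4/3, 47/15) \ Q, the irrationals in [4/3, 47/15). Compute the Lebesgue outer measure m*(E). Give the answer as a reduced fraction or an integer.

The interval I = [4/3, 47/15) has m(I) = 47/15 - 4/3 = 9/5 (endpoints are measure-zero, so open/closed/half-open agree). Write I = (I cap Q) u (I \ Q). The rationals in I are countable, so m*(I cap Q) = 0 (cover each rational by intervals whose total length is arbitrarily small). By countable subadditivity m*(I) <= m*(I cap Q) + m*(I \ Q), hence m*(I \ Q) >= m(I) = 9/5. The reverse inequality m*(I \ Q) <= m*(I) = 9/5 is trivial since (I \ Q) is a subset of I. Therefore m*(I \ Q) = 9/5.

9/5
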